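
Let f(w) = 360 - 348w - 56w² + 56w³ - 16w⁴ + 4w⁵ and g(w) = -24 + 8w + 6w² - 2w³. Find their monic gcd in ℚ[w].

-6 - w + w²

By polynomial division,
  4w⁵ - 16w⁴ + 56w³ - 56w² - 348w + 360 = (-2w² + 2w - 30)(-2w³ + 6w² + 8w - 24) + (60w² - 60w - 360)
  -2w³ + 6w² + 8w - 24 = (-(1/30)w + 1/15)(60w² - 60w - 360) + (0)
Last nonzero remainder: 60w² - 60w - 360. Dividing through by 60 gives the monic gcd w² - w - 6.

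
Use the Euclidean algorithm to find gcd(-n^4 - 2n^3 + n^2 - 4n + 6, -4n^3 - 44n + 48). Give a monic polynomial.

n - 1

Euclidean algorithm in ℚ[n]:
  -n^4 - 2n^3 + n^2 - 4n + 6 = ((1/4)n + 1/2)(-4n^3 - 44n + 48) + (12n^2 + 6n - 18)
  -4n^3 - 44n + 48 = (-(1/3)n + 1/6)(12n^2 + 6n - 18) + (-51n + 51)
  12n^2 + 6n - 18 = (-(4/17)n - 6/17)(-51n + 51) + (0)
Last nonzero remainder: -51n + 51. Dividing through by -51 gives the monic gcd n - 1.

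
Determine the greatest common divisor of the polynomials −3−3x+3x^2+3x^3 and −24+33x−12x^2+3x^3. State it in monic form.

Apply the Euclidean algorithm:
  3x^3+3x^2−3x−3 = (3x^3−12x^2+33x−24) + (15x^2−36x+21)
  3x^3−12x^2+33x−24 = ((1/5)x−8/25)(15x^2−36x+21) + ((432/25)x−432/25)
  15x^2−36x+21 = ((125/144)x−175/144)((432/25)x−432/25) + (0)
Last nonzero remainder: (432/25)x−432/25. Dividing through by 432/25 gives the monic gcd x−1.

−1+x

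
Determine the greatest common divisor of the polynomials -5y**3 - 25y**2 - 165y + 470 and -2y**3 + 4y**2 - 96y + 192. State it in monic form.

By polynomial division,
  -5y**3 - 25y**2 - 165y + 470 = (5/2)(-2y**3 + 4y**2 - 96y + 192) + (-35y**2 + 75y - 10)
  -2y**3 + 4y**2 - 96y + 192 = ((2/35)y + 2/245)(-35y**2 + 75y - 10) + (-(4706/49)y + 9412/49)
  -35y**2 + 75y - 10 = ((1715/4706)y - 245/4706)(-(4706/49)y + 9412/49) + (0)
Last nonzero remainder: -(4706/49)y + 9412/49. Dividing through by -4706/49 gives the monic gcd y - 2.

y - 2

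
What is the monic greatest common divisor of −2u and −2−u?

Euclidean algorithm in ℚ[u]:
  −2u = (2)(−u−2) + (4)
  −u−2 = (−(1/4)u−1/2)(4) + (0)
The last nonzero remainder is the constant 4, so the polynomials are coprime and gcd = 1.

1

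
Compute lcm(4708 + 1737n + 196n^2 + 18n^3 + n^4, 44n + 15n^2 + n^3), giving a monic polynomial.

4708n + 1737n^2 + 196n^3 + 18n^4 + n^5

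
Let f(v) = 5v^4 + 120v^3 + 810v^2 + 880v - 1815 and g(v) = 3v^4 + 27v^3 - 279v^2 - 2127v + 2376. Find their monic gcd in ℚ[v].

v^2 + 10v - 11

Repeated division with remainder:
  5v^4 + 120v^3 + 810v^2 + 880v - 1815 = (5/3)(3v^4 + 27v^3 - 279v^2 - 2127v + 2376) + (75v^3 + 1275v^2 + 4425v - 5775)
  3v^4 + 27v^3 - 279v^2 - 2127v + 2376 = ((1/25)v - 8/25)(75v^3 + 1275v^2 + 4425v - 5775) + (-48v^2 - 480v + 528)
  75v^3 + 1275v^2 + 4425v - 5775 = (-(25/16)v - 175/16)(-48v^2 - 480v + 528) + (0)
Last nonzero remainder: -48v^2 - 480v + 528. Dividing through by -48 gives the monic gcd v^2 + 10v - 11.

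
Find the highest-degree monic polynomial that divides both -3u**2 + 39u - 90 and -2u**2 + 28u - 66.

By polynomial division,
  -3u**2 + 39u - 90 = (3/2)(-2u**2 + 28u - 66) + (-3u + 9)
  -2u**2 + 28u - 66 = ((2/3)u - 22/3)(-3u + 9) + (0)
Last nonzero remainder: -3u + 9. Dividing through by -3 gives the monic gcd u - 3.

u - 3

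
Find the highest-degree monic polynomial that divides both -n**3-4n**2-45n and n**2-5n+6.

By polynomial division,
  -n**3-4n**2-45n = (-n-9)(n**2-5n+6) + (-84n+54)
  n**2-5n+6 = (-(1/84)n+61/1176)(-84n+54) + (627/196)
  -84n+54 = (-(5488/209)n+3528/209)(627/196) + (0)
The last nonzero remainder is the constant 627/196, so the polynomials are coprime and gcd = 1.

1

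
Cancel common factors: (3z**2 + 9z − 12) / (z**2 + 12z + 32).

By polynomial division,
  3z**2 + 9z − 12 = (3)(z**2 + 12z + 32) + (−27z − 108)
  z**2 + 12z + 32 = (−(1/27)z − 8/27)(−27z − 108) + (0)
Last nonzero remainder: −27z − 108. Dividing through by −27 gives the monic gcd z + 4.
Cancel z + 4 from numerator and denominator to get the reduced form.

(3z − 3)/(z + 8)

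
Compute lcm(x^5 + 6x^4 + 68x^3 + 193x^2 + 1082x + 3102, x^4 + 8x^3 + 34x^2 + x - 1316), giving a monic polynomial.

x^7 + 9x^6 + 58x^5 + 229x^4 - 243x^3 + 944x^2 - 20990x - 86856

Euclidean algorithm in ℚ[x]:
  x^5 + 6x^4 + 68x^3 + 193x^2 + 1082x + 3102 = (x - 2)(x^4 + 8x^3 + 34x^2 + x - 1316) + (50x^3 + 260x^2 + 2400x + 470)
  x^4 + 8x^3 + 34x^2 + x - 1316 = ((1/50)x + 7/125)(50x^3 + 260x^2 + 2400x + 470) + (-(714/25)x^2 - (714/5)x - 33558/25)
  50x^3 + 260x^2 + 2400x + 470 = (-(625/357)x - 125/357)(-(714/25)x^2 - (714/5)x - 33558/25) + (0)
Last nonzero remainder: -(714/25)x^2 - (714/5)x - 33558/25. Dividing through by -714/25 gives the monic gcd x^2 + 5x + 47.
Then lcm(f, g) = f·g / gcd(f, g); expanding and making the result monic gives the answer.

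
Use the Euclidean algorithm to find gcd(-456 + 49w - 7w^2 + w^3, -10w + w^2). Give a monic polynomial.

1

By polynomial division,
  w^3 - 7w^2 + 49w - 456 = (w + 3)(w^2 - 10w) + (79w - 456)
  w^2 - 10w = ((1/79)w - 334/6241)(79w - 456) + (-152304/6241)
  79w - 456 = (-(493039/152304)w + 6241/334)(-152304/6241) + (0)
The last nonzero remainder is the constant -152304/6241, so the polynomials are coprime and gcd = 1.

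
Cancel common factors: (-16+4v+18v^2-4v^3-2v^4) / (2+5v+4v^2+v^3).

Repeated division with remainder:
  -2v^4-4v^3+18v^2+4v-16 = (-2v+4)(v^3+4v^2+5v+2) + (12v^2-12v-24)
  v^3+4v^2+5v+2 = ((1/12)v+5/12)(12v^2-12v-24) + (12v+12)
  12v^2-12v-24 = (v-2)(12v+12) + (0)
Last nonzero remainder: 12v+12. Dividing through by 12 gives the monic gcd v+1.
Cancel v+1 from numerator and denominator to get the reduced form.

(-16+20v-2v^2-2v^3)/(2+3v+v^2)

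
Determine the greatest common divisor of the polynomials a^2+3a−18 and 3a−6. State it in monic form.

1

Apply the Euclidean algorithm:
  a^2+3a−18 = ((1/3)a+5/3)(3a−6) + (−8)
  3a−6 = (−(3/8)a+3/4)(−8) + (0)
The last nonzero remainder is the constant −8, so the polynomials are coprime and gcd = 1.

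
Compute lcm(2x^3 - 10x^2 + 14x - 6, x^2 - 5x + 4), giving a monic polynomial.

Apply the Euclidean algorithm:
  2x^3 - 10x^2 + 14x - 6 = (2x)(x^2 - 5x + 4) + (6x - 6)
  x^2 - 5x + 4 = ((1/6)x - 2/3)(6x - 6) + (0)
Last nonzero remainder: 6x - 6. Dividing through by 6 gives the monic gcd x - 1.
Then lcm(f, g) = f·g / gcd(f, g); expanding and making the result monic gives the answer.

x^4 - 9x^3 + 27x^2 - 31x + 12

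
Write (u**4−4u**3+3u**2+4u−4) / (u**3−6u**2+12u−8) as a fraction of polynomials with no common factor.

(u**2−1)/(u−2)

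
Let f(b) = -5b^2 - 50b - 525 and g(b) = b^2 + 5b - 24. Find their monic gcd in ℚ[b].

By polynomial division,
  -5b^2 - 50b - 525 = (-5)(b^2 + 5b - 24) + (-25b - 645)
  b^2 + 5b - 24 = (-(1/25)b + 104/125)(-25b - 645) + (12816/25)
  -25b - 645 = (-(625/12816)b - 5375/4272)(12816/25) + (0)
The last nonzero remainder is the constant 12816/25, so the polynomials are coprime and gcd = 1.

1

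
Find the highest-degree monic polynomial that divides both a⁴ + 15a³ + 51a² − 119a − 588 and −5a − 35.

Apply the Euclidean algorithm:
  a⁴ + 15a³ + 51a² − 119a − 588 = (−(1/5)a³ − (8/5)a² + a + 84/5)(−5a − 35) + (0)
Last nonzero remainder: −5a − 35. Dividing through by −5 gives the monic gcd a + 7.

a + 7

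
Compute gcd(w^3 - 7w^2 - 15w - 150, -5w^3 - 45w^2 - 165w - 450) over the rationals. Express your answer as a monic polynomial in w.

Euclidean algorithm in ℚ[w]:
  w^3 - 7w^2 - 15w - 150 = (-1/5)(-5w^3 - 45w^2 - 165w - 450) + (-16w^2 - 48w - 240)
  -5w^3 - 45w^2 - 165w - 450 = ((5/16)w + 15/8)(-16w^2 - 48w - 240) + (0)
Last nonzero remainder: -16w^2 - 48w - 240. Dividing through by -16 gives the monic gcd w^2 + 3w + 15.

w^2 + 3w + 15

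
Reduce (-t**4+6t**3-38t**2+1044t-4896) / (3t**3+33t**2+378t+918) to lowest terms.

By polynomial division,
  -t**4+6t**3-38t**2+1044t-4896 = (-(1/3)t+17/3)(3t**3+33t**2+378t+918) + (-99t**2-792t-10098)
  3t**3+33t**2+378t+918 = (-(1/33)t-1/11)(-99t**2-792t-10098) + (0)
Last nonzero remainder: -99t**2-792t-10098. Dividing through by -99 gives the monic gcd t**2+8t+102.
Cancel t**2+8t+102 from numerator and denominator to get the reduced form.

(-t**2+14t-48)/(3t+9)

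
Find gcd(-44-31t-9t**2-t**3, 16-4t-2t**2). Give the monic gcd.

Apply the Euclidean algorithm:
  -t**3-9t**2-31t-44 = ((1/2)t+7/2)(-2t**2-4t+16) + (-25t-100)
  -2t**2-4t+16 = ((2/25)t-4/25)(-25t-100) + (0)
Last nonzero remainder: -25t-100. Dividing through by -25 gives the monic gcd t+4.

4+t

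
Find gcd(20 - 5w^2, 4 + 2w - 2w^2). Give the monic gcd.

Repeated division with remainder:
  -5w^2 + 20 = (5/2)(-2w^2 + 2w + 4) + (-5w + 10)
  -2w^2 + 2w + 4 = ((2/5)w + 2/5)(-5w + 10) + (0)
Last nonzero remainder: -5w + 10. Dividing through by -5 gives the monic gcd w - 2.

-2 + w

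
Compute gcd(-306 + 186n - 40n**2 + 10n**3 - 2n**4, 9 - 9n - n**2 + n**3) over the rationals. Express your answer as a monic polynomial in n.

-3 + n

Apply the Euclidean algorithm:
  -2n**4 + 10n**3 - 40n**2 + 186n - 306 = (-2n + 8)(n**3 - n**2 - 9n + 9) + (-50n**2 + 276n - 378)
  n**3 - n**2 - 9n + 9 = (-(1/50)n - 113/1250)(-50n**2 + 276n - 378) + ((5244/625)n - 15732/625)
  -50n**2 + 276n - 378 = (-(15625/2622)n + 13125/874)((5244/625)n - 15732/625) + (0)
Last nonzero remainder: (5244/625)n - 15732/625. Dividing through by 5244/625 gives the monic gcd n - 3.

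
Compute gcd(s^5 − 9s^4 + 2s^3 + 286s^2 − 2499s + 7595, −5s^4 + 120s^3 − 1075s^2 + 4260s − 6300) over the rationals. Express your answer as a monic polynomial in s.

s^2 − 12s + 35

By polynomial division,
  s^5 − 9s^4 + 2s^3 + 286s^2 − 2499s + 7595 = (−(1/5)s − 3)(−5s^4 + 120s^3 − 1075s^2 + 4260s − 6300) + (147s^3 − 2087s^2 + 9021s − 11305)
  −5s^4 + 120s^3 − 1075s^2 + 4260s − 6300 = (−(5/147)s + 7205/21609)(147s^3 − 2087s^2 + 9021s − 11305) + (−(1562405/21609)s^2 + (6249620/7203)s − 7812025/3087)
  147s^3 − 2087s^2 + 9021s − 11305 = (−(3176523/1562405)s + 6979707/1562405)(−(1562405/21609)s^2 + (6249620/7203)s − 7812025/3087) + (0)
Last nonzero remainder: −(1562405/21609)s^2 + (6249620/7203)s − 7812025/3087. Dividing through by −1562405/21609 gives the monic gcd s^2 − 12s + 35.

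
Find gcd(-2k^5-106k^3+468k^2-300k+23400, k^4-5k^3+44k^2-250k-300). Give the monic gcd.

k^3-6k^2+50k-300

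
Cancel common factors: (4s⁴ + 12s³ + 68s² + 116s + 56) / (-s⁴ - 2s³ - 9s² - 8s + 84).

(-4s² - 8s - 4)/(s² + s - 6)

Repeated division with remainder:
  4s⁴ + 12s³ + 68s² + 116s + 56 = (-4)(-s⁴ - 2s³ - 9s² - 8s + 84) + (4s³ + 32s² + 84s + 392)
  -s⁴ - 2s³ - 9s² - 8s + 84 = (-(1/4)s + 3/2)(4s³ + 32s² + 84s + 392) + (-36s² - 36s - 504)
  4s³ + 32s² + 84s + 392 = (-(1/9)s - 7/9)(-36s² - 36s - 504) + (0)
Last nonzero remainder: -36s² - 36s - 504. Dividing through by -36 gives the monic gcd s² + s + 14.
Cancel s² + s + 14 from numerator and denominator to get the reduced form.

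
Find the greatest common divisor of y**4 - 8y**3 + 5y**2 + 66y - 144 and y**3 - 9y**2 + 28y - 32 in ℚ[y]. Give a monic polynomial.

y**2 - 5y + 8

Repeated division with remainder:
  y**4 - 8y**3 + 5y**2 + 66y - 144 = (y + 1)(y**3 - 9y**2 + 28y - 32) + (-14y**2 + 70y - 112)
  y**3 - 9y**2 + 28y - 32 = (-(1/14)y + 2/7)(-14y**2 + 70y - 112) + (0)
Last nonzero remainder: -14y**2 + 70y - 112. Dividing through by -14 gives the monic gcd y**2 - 5y + 8.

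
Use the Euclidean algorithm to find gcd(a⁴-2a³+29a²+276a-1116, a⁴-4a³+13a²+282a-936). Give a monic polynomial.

a²+3a-18

Repeated division with remainder:
  a⁴-2a³+29a²+276a-1116 = (a⁴-4a³+13a²+282a-936) + (2a³+16a²-6a-180)
  a⁴-4a³+13a²+282a-936 = ((1/2)a-6)(2a³+16a²-6a-180) + (112a²+336a-2016)
  2a³+16a²-6a-180 = ((1/56)a+5/56)(112a²+336a-2016) + (0)
Last nonzero remainder: 112a²+336a-2016. Dividing through by 112 gives the monic gcd a²+3a-18.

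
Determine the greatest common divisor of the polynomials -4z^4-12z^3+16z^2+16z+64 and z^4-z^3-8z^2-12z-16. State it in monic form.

z^2+z+2

Euclidean algorithm in ℚ[z]:
  -4z^4-12z^3+16z^2+16z+64 = (-4)(z^4-z^3-8z^2-12z-16) + (-16z^3-16z^2-32z)
  z^4-z^3-8z^2-12z-16 = (-(1/16)z+1/8)(-16z^3-16z^2-32z) + (-8z^2-8z-16)
  -16z^3-16z^2-32z = (2z)(-8z^2-8z-16) + (0)
Last nonzero remainder: -8z^2-8z-16. Dividing through by -8 gives the monic gcd z^2+z+2.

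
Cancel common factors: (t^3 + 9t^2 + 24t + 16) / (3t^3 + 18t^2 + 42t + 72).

By polynomial division,
  t^3 + 9t^2 + 24t + 16 = (1/3)(3t^3 + 18t^2 + 42t + 72) + (3t^2 + 10t - 8)
  3t^3 + 18t^2 + 42t + 72 = (t + 8/3)(3t^2 + 10t - 8) + ((70/3)t + 280/3)
  3t^2 + 10t - 8 = ((9/70)t - 3/35)((70/3)t + 280/3) + (0)
Last nonzero remainder: (70/3)t + 280/3. Dividing through by 70/3 gives the monic gcd t + 4.
Cancel t + 4 from numerator and denominator to get the reduced form.

(t^2 + 5t + 4)/(3t^2 + 6t + 18)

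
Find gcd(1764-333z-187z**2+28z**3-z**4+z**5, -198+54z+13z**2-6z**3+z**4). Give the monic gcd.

-9+z**2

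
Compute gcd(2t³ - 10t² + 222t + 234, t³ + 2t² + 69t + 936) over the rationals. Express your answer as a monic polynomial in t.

By polynomial division,
  2t³ - 10t² + 222t + 234 = (2)(t³ + 2t² + 69t + 936) + (-14t² + 84t - 1638)
  t³ + 2t² + 69t + 936 = (-(1/14)t - 4/7)(-14t² + 84t - 1638) + (0)
Last nonzero remainder: -14t² + 84t - 1638. Dividing through by -14 gives the monic gcd t² - 6t + 117.

t² - 6t + 117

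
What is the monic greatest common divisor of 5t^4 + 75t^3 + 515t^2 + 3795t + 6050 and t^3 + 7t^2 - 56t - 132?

Apply the Euclidean algorithm:
  5t^4 + 75t^3 + 515t^2 + 3795t + 6050 = (5t + 40)(t^3 + 7t^2 - 56t - 132) + (515t^2 + 6695t + 11330)
  t^3 + 7t^2 - 56t - 132 = ((1/515)t - 6/515)(515t^2 + 6695t + 11330) + (0)
Last nonzero remainder: 515t^2 + 6695t + 11330. Dividing through by 515 gives the monic gcd t^2 + 13t + 22.

t^2 + 13t + 22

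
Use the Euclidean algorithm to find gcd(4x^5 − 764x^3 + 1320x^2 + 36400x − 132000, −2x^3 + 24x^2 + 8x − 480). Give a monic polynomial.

Repeated division with remainder:
  4x^5 − 764x^3 + 1320x^2 + 36400x − 132000 = (−2x^2 − 24x + 86)(−2x^3 + 24x^2 + 8x − 480) + (−1512x^2 + 24192x − 90720)
  −2x^3 + 24x^2 + 8x − 480 = ((1/756)x + 1/189)(−1512x^2 + 24192x − 90720) + (0)
Last nonzero remainder: −1512x^2 + 24192x − 90720. Dividing through by −1512 gives the monic gcd x^2 − 16x + 60.

x^2 − 16x + 60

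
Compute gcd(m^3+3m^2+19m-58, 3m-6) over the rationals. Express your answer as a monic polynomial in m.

Apply the Euclidean algorithm:
  m^3+3m^2+19m-58 = ((1/3)m^2+(5/3)m+29/3)(3m-6) + (0)
Last nonzero remainder: 3m-6. Dividing through by 3 gives the monic gcd m-2.

m-2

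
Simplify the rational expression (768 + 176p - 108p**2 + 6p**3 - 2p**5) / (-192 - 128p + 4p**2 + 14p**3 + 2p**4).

(-16 + 3p - p**2)/(4 + p)

Apply the Euclidean algorithm:
  -2p**5 + 6p**3 - 108p**2 + 176p + 768 = (-p + 7)(2p**4 + 14p**3 + 4p**2 - 128p - 192) + (-88p**3 - 264p**2 + 880p + 2112)
  2p**4 + 14p**3 + 4p**2 - 128p - 192 = (-(1/44)p - 1/11)(-88p**3 - 264p**2 + 880p + 2112) + (0)
Last nonzero remainder: -88p**3 - 264p**2 + 880p + 2112. Dividing through by -88 gives the monic gcd p**3 + 3p**2 - 10p - 24.
Cancel p**3 + 3p**2 - 10p - 24 from numerator and denominator to get the reduced form.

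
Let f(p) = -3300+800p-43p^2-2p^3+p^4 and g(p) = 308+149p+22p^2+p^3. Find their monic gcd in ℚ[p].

Euclidean algorithm in ℚ[p]:
  p^4-2p^3-43p^2+800p-3300 = (p-24)(p^3+22p^2+149p+308) + (336p^2+4068p+4092)
  p^3+22p^2+149p+308 = ((1/336)p+277/9408)(336p^2+4068p+4092) + ((13365/784)p+147015/784)
  336p^2+4068p+4092 = ((87808/4455)p+97216/4455)((13365/784)p+147015/784) + (0)
Last nonzero remainder: (13365/784)p+147015/784. Dividing through by 13365/784 gives the monic gcd p+11.

11+p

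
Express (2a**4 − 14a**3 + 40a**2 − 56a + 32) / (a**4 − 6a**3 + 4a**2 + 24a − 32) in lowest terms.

(2a**2 − 6a + 8)/(a**2 − 2a − 8)

Repeated division with remainder:
  2a**4 − 14a**3 + 40a**2 − 56a + 32 = (2)(a**4 − 6a**3 + 4a**2 + 24a − 32) + (−2a**3 + 32a**2 − 104a + 96)
  a**4 − 6a**3 + 4a**2 + 24a − 32 = (−(1/2)a − 5)(−2a**3 + 32a**2 − 104a + 96) + (112a**2 − 448a + 448)
  −2a**3 + 32a**2 − 104a + 96 = (−(1/56)a + 3/14)(112a**2 − 448a + 448) + (0)
Last nonzero remainder: 112a**2 − 448a + 448. Dividing through by 112 gives the monic gcd a**2 − 4a + 4.
Cancel a**2 − 4a + 4 from numerator and denominator to get the reduced form.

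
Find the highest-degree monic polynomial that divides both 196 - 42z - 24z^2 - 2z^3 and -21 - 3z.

7 + z

Euclidean algorithm in ℚ[z]:
  -2z^3 - 24z^2 - 42z + 196 = ((2/3)z^2 + (10/3)z - 28/3)(-3z - 21) + (0)
Last nonzero remainder: -3z - 21. Dividing through by -3 gives the monic gcd z + 7.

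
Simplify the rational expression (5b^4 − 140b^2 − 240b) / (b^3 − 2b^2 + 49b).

(5b^3 − 140b − 240)/(b^2 − 2b + 49)

By polynomial division,
  5b^4 − 140b^2 − 240b = (5b + 10)(b^3 − 2b^2 + 49b) + (−365b^2 − 730b)
  b^3 − 2b^2 + 49b = (−(1/365)b + 4/365)(−365b^2 − 730b) + (57b)
  −365b^2 − 730b = (−(365/57)b − 730/57)(57b) + (0)
Last nonzero remainder: 57b. Dividing through by 57 gives the monic gcd b.
Cancel b from numerator and denominator to get the reduced form.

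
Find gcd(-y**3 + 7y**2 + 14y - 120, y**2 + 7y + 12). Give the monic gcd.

Repeated division with remainder:
  -y**3 + 7y**2 + 14y - 120 = (-y + 14)(y**2 + 7y + 12) + (-72y - 288)
  y**2 + 7y + 12 = (-(1/72)y - 1/24)(-72y - 288) + (0)
Last nonzero remainder: -72y - 288. Dividing through by -72 gives the monic gcd y + 4.

y + 4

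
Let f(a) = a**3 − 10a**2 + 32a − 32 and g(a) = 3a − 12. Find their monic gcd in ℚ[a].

a − 4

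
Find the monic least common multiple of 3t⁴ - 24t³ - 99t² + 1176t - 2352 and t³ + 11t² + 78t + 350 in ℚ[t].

t⁶ - 4t⁵ - 15t⁴ - 140t³ - 866t² + 16464t - 39200

Euclidean algorithm in ℚ[t]:
  3t⁴ - 24t³ - 99t² + 1176t - 2352 = (3t - 57)(t³ + 11t² + 78t + 350) + (294t² + 4572t + 17598)
  t³ + 11t² + 78t + 350 = ((1/294)t - 223/14406)(294t² + 4572t + 17598) + ((213487/2401)t + 213487/343)
  294t² + 4572t + 17598 = ((705894/213487)t + 6036114/213487)((213487/2401)t + 213487/343) + (0)
Last nonzero remainder: (213487/2401)t + 213487/343. Dividing through by 213487/2401 gives the monic gcd t + 7.
Then lcm(f, g) = f·g / gcd(f, g); expanding and making the result monic gives the answer.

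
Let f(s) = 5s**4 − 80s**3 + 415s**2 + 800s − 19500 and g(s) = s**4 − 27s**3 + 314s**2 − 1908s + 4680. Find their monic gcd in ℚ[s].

s**3 − 21s**2 + 188s − 780

Euclidean algorithm in ℚ[s]:
  5s**4 − 80s**3 + 415s**2 + 800s − 19500 = (5)(s**4 − 27s**3 + 314s**2 − 1908s + 4680) + (55s**3 − 1155s**2 + 10340s − 42900)
  s**4 − 27s**3 + 314s**2 − 1908s + 4680 = ((1/55)s − 6/55)(55s**3 − 1155s**2 + 10340s − 42900) + (0)
Last nonzero remainder: 55s**3 − 1155s**2 + 10340s − 42900. Dividing through by 55 gives the monic gcd s**3 − 21s**2 + 188s − 780.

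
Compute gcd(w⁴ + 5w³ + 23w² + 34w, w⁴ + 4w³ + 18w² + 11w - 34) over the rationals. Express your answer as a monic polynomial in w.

w³ + 5w² + 23w + 34

Repeated division with remainder:
  w⁴ + 5w³ + 23w² + 34w = (w⁴ + 4w³ + 18w² + 11w - 34) + (w³ + 5w² + 23w + 34)
  w⁴ + 4w³ + 18w² + 11w - 34 = (w - 1)(w³ + 5w² + 23w + 34) + (0)
The last nonzero remainder w³ + 5w² + 23w + 34 is already monic.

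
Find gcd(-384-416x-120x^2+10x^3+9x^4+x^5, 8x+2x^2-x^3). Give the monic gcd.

-8-2x+x^2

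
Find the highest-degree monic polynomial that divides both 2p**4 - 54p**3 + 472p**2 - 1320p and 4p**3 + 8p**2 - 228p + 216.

Euclidean algorithm in ℚ[p]:
  2p**4 - 54p**3 + 472p**2 - 1320p = ((1/2)p - 29/2)(4p**3 + 8p**2 - 228p + 216) + (702p**2 - 4734p + 3132)
  4p**3 + 8p**2 - 228p + 216 = ((2/351)p + 682/13689)(702p**2 - 4734p + 3132) + (-(15200/1521)p + 30400/507)
  702p**2 - 4734p + 3132 = (-(533871/7600)p + 396981/7600)(-(15200/1521)p + 30400/507) + (0)
Last nonzero remainder: -(15200/1521)p + 30400/507. Dividing through by -15200/1521 gives the monic gcd p - 6.

p - 6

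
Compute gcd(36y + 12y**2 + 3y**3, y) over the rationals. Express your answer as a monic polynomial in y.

y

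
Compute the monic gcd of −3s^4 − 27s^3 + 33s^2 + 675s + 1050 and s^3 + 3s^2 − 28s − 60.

s^2 − 3s − 10

Repeated division with remainder:
  −3s^4 − 27s^3 + 33s^2 + 675s + 1050 = (−3s − 18)(s^3 + 3s^2 − 28s − 60) + (3s^2 − 9s − 30)
  s^3 + 3s^2 − 28s − 60 = ((1/3)s + 2)(3s^2 − 9s − 30) + (0)
Last nonzero remainder: 3s^2 − 9s − 30. Dividing through by 3 gives the monic gcd s^2 − 3s − 10.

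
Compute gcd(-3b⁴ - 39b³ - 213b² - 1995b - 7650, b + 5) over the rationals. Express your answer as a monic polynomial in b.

b + 5

Repeated division with remainder:
  -3b⁴ - 39b³ - 213b² - 1995b - 7650 = (-3b³ - 24b² - 93b - 1530)(b + 5) + (0)
The last nonzero remainder b + 5 is already monic.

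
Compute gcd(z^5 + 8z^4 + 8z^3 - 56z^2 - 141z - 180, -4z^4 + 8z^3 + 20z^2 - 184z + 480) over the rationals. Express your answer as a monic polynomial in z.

z^2 + z - 12

By polynomial division,
  z^5 + 8z^4 + 8z^3 - 56z^2 - 141z - 180 = (-(1/4)z - 5/2)(-4z^4 + 8z^3 + 20z^2 - 184z + 480) + (33z^3 - 52z^2 - 481z + 1020)
  -4z^4 + 8z^3 + 20z^2 - 184z + 480 = (-(4/33)z + 56/1089)(33z^3 - 52z^2 - 481z + 1020) + (-(38800/1089)z^2 - (38800/1089)z + 155200/363)
  33z^3 - 52z^2 - 481z + 1020 = (-(35937/38800)z + 18513/7760)(-(38800/1089)z^2 - (38800/1089)z + 155200/363) + (0)
Last nonzero remainder: -(38800/1089)z^2 - (38800/1089)z + 155200/363. Dividing through by -38800/1089 gives the monic gcd z^2 + z - 12.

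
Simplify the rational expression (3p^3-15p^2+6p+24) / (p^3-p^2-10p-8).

By polynomial division,
  3p^3-15p^2+6p+24 = (3)(p^3-p^2-10p-8) + (-12p^2+36p+48)
  p^3-p^2-10p-8 = (-(1/12)p-1/6)(-12p^2+36p+48) + (0)
Last nonzero remainder: -12p^2+36p+48. Dividing through by -12 gives the monic gcd p^2-3p-4.
Cancel p^2-3p-4 from numerator and denominator to get the reduced form.

(3p-6)/(p+2)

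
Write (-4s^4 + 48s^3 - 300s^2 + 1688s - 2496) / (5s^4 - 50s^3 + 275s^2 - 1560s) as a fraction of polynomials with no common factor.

(-4s + 8)/(5s)

By polynomial division,
  -4s^4 + 48s^3 - 300s^2 + 1688s - 2496 = (-4/5)(5s^4 - 50s^3 + 275s^2 - 1560s) + (8s^3 - 80s^2 + 440s - 2496)
  5s^4 - 50s^3 + 275s^2 - 1560s = ((5/8)s)(8s^3 - 80s^2 + 440s - 2496) + (0)
Last nonzero remainder: 8s^3 - 80s^2 + 440s - 2496. Dividing through by 8 gives the monic gcd s^3 - 10s^2 + 55s - 312.
Cancel s^3 - 10s^2 + 55s - 312 from numerator and denominator to get the reduced form.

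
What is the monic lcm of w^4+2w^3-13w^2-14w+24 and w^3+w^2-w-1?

Euclidean algorithm in ℚ[w]:
  w^4+2w^3-13w^2-14w+24 = (w+1)(w^3+w^2-w-1) + (-13w^2-12w+25)
  w^3+w^2-w-1 = (-(1/13)w-1/169)(-13w^2-12w+25) + ((144/169)w-144/169)
  -13w^2-12w+25 = (-(2197/144)w-4225/144)((144/169)w-144/169) + (0)
Last nonzero remainder: (144/169)w-144/169. Dividing through by 144/169 gives the monic gcd w-1.
Then lcm(f, g) = f·g / gcd(f, g); expanding and making the result monic gives the answer.

w^6+4w^5-8w^4-38w^3-17w^2+34w+24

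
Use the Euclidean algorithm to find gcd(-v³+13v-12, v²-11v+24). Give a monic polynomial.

Apply the Euclidean algorithm:
  -v³+13v-12 = (-v-11)(v²-11v+24) + (-84v+252)
  v²-11v+24 = (-(1/84)v+2/21)(-84v+252) + (0)
Last nonzero remainder: -84v+252. Dividing through by -84 gives the monic gcd v-3.

v-3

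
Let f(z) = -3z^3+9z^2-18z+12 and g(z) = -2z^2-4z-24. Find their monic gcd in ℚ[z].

By polynomial division,
  -3z^3+9z^2-18z+12 = ((3/2)z-15/2)(-2z^2-4z-24) + (-12z-168)
  -2z^2-4z-24 = ((1/6)z-2)(-12z-168) + (-360)
  -12z-168 = ((1/30)z+7/15)(-360) + (0)
The last nonzero remainder is the constant -360, so the polynomials are coprime and gcd = 1.

1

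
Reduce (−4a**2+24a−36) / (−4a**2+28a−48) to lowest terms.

(a−3)/(a−4)

Repeated division with remainder:
  −4a**2+24a−36 = (−4a**2+28a−48) + (−4a+12)
  −4a**2+28a−48 = (a−4)(−4a+12) + (0)
Last nonzero remainder: −4a+12. Dividing through by −4 gives the monic gcd a−3.
Cancel a−3 from numerator and denominator to get the reduced form.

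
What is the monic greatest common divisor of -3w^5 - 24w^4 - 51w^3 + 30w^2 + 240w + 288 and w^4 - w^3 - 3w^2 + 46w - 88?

w^2 + 2w - 8

Euclidean algorithm in ℚ[w]:
  -3w^5 - 24w^4 - 51w^3 + 30w^2 + 240w + 288 = (-3w - 27)(w^4 - w^3 - 3w^2 + 46w - 88) + (-87w^3 + 87w^2 + 1218w - 2088)
  w^4 - w^3 - 3w^2 + 46w - 88 = (-(1/87)w)(-87w^3 + 87w^2 + 1218w - 2088) + (11w^2 + 22w - 88)
  -87w^3 + 87w^2 + 1218w - 2088 = (-(87/11)w + 261/11)(11w^2 + 22w - 88) + (0)
Last nonzero remainder: 11w^2 + 22w - 88. Dividing through by 11 gives the monic gcd w^2 + 2w - 8.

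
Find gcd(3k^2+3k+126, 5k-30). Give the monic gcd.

1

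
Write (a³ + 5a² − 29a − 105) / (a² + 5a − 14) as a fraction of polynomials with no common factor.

Apply the Euclidean algorithm:
  a³ + 5a² − 29a − 105 = (a)(a² + 5a − 14) + (−15a − 105)
  a² + 5a − 14 = (−(1/15)a + 2/15)(−15a − 105) + (0)
Last nonzero remainder: −15a − 105. Dividing through by −15 gives the monic gcd a + 7.
Cancel a + 7 from numerator and denominator to get the reduced form.

(a² − 2a − 15)/(a − 2)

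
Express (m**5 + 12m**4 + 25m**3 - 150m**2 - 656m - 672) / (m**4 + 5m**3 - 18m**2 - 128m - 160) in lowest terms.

(m**3 + 6m**2 - 19m - 84)/(m**2 - m - 20)

Euclidean algorithm in ℚ[m]:
  m**5 + 12m**4 + 25m**3 - 150m**2 - 656m - 672 = (m + 7)(m**4 + 5m**3 - 18m**2 - 128m - 160) + (8m**3 + 104m**2 + 400m + 448)
  m**4 + 5m**3 - 18m**2 - 128m - 160 = ((1/8)m - 1)(8m**3 + 104m**2 + 400m + 448) + (36m**2 + 216m + 288)
  8m**3 + 104m**2 + 400m + 448 = ((2/9)m + 14/9)(36m**2 + 216m + 288) + (0)
Last nonzero remainder: 36m**2 + 216m + 288. Dividing through by 36 gives the monic gcd m**2 + 6m + 8.
Cancel m**2 + 6m + 8 from numerator and denominator to get the reduced form.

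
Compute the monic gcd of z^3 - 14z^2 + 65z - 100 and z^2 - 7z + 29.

1

Euclidean algorithm in ℚ[z]:
  z^3 - 14z^2 + 65z - 100 = (z - 7)(z^2 - 7z + 29) + (-13z + 103)
  z^2 - 7z + 29 = (-(1/13)z - 12/169)(-13z + 103) + (6137/169)
  -13z + 103 = (-(2197/6137)z + 17407/6137)(6137/169) + (0)
The last nonzero remainder is the constant 6137/169, so the polynomials are coprime and gcd = 1.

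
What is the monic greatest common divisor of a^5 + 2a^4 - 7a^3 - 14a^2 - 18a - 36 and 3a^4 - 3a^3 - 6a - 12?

a^2 + 2

Euclidean algorithm in ℚ[a]:
  a^5 + 2a^4 - 7a^3 - 14a^2 - 18a - 36 = ((1/3)a + 1)(3a^4 - 3a^3 - 6a - 12) + (-4a^3 - 12a^2 - 8a - 24)
  3a^4 - 3a^3 - 6a - 12 = (-(3/4)a + 3)(-4a^3 - 12a^2 - 8a - 24) + (30a^2 + 60)
  -4a^3 - 12a^2 - 8a - 24 = (-(2/15)a - 2/5)(30a^2 + 60) + (0)
Last nonzero remainder: 30a^2 + 60. Dividing through by 30 gives the monic gcd a^2 + 2.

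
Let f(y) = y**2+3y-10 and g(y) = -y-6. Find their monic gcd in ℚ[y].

1

By polynomial division,
  y**2+3y-10 = (-y+3)(-y-6) + (8)
  -y-6 = (-(1/8)y-3/4)(8) + (0)
The last nonzero remainder is the constant 8, so the polynomials are coprime and gcd = 1.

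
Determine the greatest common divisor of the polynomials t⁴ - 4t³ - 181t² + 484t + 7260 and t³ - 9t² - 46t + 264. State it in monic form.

By polynomial division,
  t⁴ - 4t³ - 181t² + 484t + 7260 = (t + 5)(t³ - 9t² - 46t + 264) + (-90t² + 450t + 5940)
  t³ - 9t² - 46t + 264 = (-(1/90)t + 2/45)(-90t² + 450t + 5940) + (0)
Last nonzero remainder: -90t² + 450t + 5940. Dividing through by -90 gives the monic gcd t² - 5t - 66.

t² - 5t - 66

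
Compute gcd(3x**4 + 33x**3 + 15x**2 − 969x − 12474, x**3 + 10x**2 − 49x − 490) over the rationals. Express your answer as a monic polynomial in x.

By polynomial division,
  3x**4 + 33x**3 + 15x**2 − 969x − 12474 = (3x + 3)(x**3 + 10x**2 − 49x − 490) + (132x**2 + 648x − 11004)
  x**3 + 10x**2 − 49x − 490 = ((1/132)x + 14/363)(132x**2 + 648x − 11004) + ((1134/121)x − 7938/121)
  132x**2 + 648x − 11004 = ((2662/189)x + 31702/189)((1134/121)x − 7938/121) + (0)
Last nonzero remainder: (1134/121)x − 7938/121. Dividing through by 1134/121 gives the monic gcd x − 7.

x − 7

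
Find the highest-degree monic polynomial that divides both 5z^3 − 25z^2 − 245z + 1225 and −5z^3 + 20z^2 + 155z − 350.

z − 7

Repeated division with remainder:
  5z^3 − 25z^2 − 245z + 1225 = (−1)(−5z^3 + 20z^2 + 155z − 350) + (−5z^2 − 90z + 875)
  −5z^3 + 20z^2 + 155z − 350 = (z − 22)(−5z^2 − 90z + 875) + (−2700z + 18900)
  −5z^2 − 90z + 875 = ((1/540)z + 5/108)(−2700z + 18900) + (0)
Last nonzero remainder: −2700z + 18900. Dividing through by −2700 gives the monic gcd z − 7.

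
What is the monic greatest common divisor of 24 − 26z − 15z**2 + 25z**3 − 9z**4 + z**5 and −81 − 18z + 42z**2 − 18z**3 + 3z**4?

Repeated division with remainder:
  z**5 − 9z**4 + 25z**3 − 15z**2 − 26z + 24 = ((1/3)z − 1)(3z**4 − 18z**3 + 42z**2 − 18z − 81) + (−7z**3 + 33z**2 − 17z − 57)
  3z**4 − 18z**3 + 42z**2 − 18z − 81 = (−(3/7)z + 27/49)(−7z**3 + 33z**2 − 17z − 57) + ((810/49)z**2 − (1620/49)z − 2430/49)
  −7z**3 + 33z**2 − 17z − 57 = (−(343/810)z + 931/810)((810/49)z**2 − (1620/49)z − 2430/49) + (0)
Last nonzero remainder: (810/49)z**2 − (1620/49)z − 2430/49. Dividing through by 810/49 gives the monic gcd z**2 − 2z − 3.

−3 − 2z + z**2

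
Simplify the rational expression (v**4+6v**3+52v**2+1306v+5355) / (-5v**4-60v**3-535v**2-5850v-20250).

(-v**2+8v-119)/(5v**2-10v+450)

By polynomial division,
  v**4+6v**3+52v**2+1306v+5355 = (-1/5)(-5v**4-60v**3-535v**2-5850v-20250) + (-6v**3-55v**2+136v+1305)
  -5v**4-60v**3-535v**2-5850v-20250 = ((5/6)v+85/36)(-6v**3-55v**2+136v+1305) + (-(18665/36)v**2-(130655/18)v-93325/4)
  -6v**3-55v**2+136v+1305 = ((216/18665)v-1044/18665)(-(18665/36)v**2-(130655/18)v-93325/4) + (0)
Last nonzero remainder: -(18665/36)v**2-(130655/18)v-93325/4. Dividing through by -18665/36 gives the monic gcd v**2+14v+45.
Cancel v**2+14v+45 from numerator and denominator to get the reduced form.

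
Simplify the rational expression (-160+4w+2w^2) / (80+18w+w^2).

Euclidean algorithm in ℚ[w]:
  2w^2+4w-160 = (2)(w^2+18w+80) + (-32w-320)
  w^2+18w+80 = (-(1/32)w-1/4)(-32w-320) + (0)
Last nonzero remainder: -32w-320. Dividing through by -32 gives the monic gcd w+10.
Cancel w+10 from numerator and denominator to get the reduced form.

(-16+2w)/(8+w)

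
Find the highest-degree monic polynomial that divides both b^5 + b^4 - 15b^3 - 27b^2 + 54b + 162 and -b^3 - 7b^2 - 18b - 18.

b^3 + 7b^2 + 18b + 18

Repeated division with remainder:
  b^5 + b^4 - 15b^3 - 27b^2 + 54b + 162 = (-b^2 + 6b - 9)(-b^3 - 7b^2 - 18b - 18) + (0)
Last nonzero remainder: -b^3 - 7b^2 - 18b - 18. Dividing through by -1 gives the monic gcd b^3 + 7b^2 + 18b + 18.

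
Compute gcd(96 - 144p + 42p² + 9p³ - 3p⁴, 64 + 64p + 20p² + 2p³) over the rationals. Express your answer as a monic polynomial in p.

Euclidean algorithm in ℚ[p]:
  -3p⁴ + 9p³ + 42p² - 144p + 96 = (-(3/2)p + 39/2)(2p³ + 20p² + 64p + 64) + (-252p² - 1296p - 1152)
  2p³ + 20p² + 64p + 64 = (-(1/126)p - 17/441)(-252p² - 1296p - 1152) + ((240/49)p + 960/49)
  -252p² - 1296p - 1152 = (-(1029/20)p - 294/5)((240/49)p + 960/49) + (0)
Last nonzero remainder: (240/49)p + 960/49. Dividing through by 240/49 gives the monic gcd p + 4.

4 + p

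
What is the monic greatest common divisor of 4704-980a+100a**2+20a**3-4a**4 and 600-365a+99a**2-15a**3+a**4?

Apply the Euclidean algorithm:
  -4a**4+20a**3+100a**2-980a+4704 = (-4)(a**4-15a**3+99a**2-365a+600) + (-40a**3+496a**2-2440a+7104)
  a**4-15a**3+99a**2-365a+600 = (-(1/40)a+13/200)(-40a**3+496a**2-2440a+7104) + ((144/25)a**2-(144/5)a+3456/25)
  -40a**3+496a**2-2440a+7104 = (-(125/18)a+925/18)((144/25)a**2-(144/5)a+3456/25) + (0)
Last nonzero remainder: (144/25)a**2-(144/5)a+3456/25. Dividing through by 144/25 gives the monic gcd a**2-5a+24.

24-5a+a**2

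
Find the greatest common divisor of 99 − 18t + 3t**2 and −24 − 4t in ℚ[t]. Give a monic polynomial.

1

By polynomial division,
  3t**2 − 18t + 99 = (−(3/4)t + 9)(−4t − 24) + (315)
  −4t − 24 = (−(4/315)t − 8/105)(315) + (0)
The last nonzero remainder is the constant 315, so the polynomials are coprime and gcd = 1.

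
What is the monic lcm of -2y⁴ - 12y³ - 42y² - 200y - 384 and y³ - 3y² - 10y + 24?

y⁶ - 7y⁴ + 22y³ - 240y² - 352y + 1536

Repeated division with remainder:
  -2y⁴ - 12y³ - 42y² - 200y - 384 = (-2y - 18)(y³ - 3y² - 10y + 24) + (-116y² - 332y + 48)
  y³ - 3y² - 10y + 24 = (-(1/116)y + 85/1682)(-116y² - 332y + 48) + ((6048/841)y + 18144/841)
  -116y² - 332y + 48 = (-(24389/1512)y + 841/378)((6048/841)y + 18144/841) + (0)
Last nonzero remainder: (6048/841)y + 18144/841. Dividing through by 6048/841 gives the monic gcd y + 3.
Then lcm(f, g) = f·g / gcd(f, g); expanding and making the result monic gives the answer.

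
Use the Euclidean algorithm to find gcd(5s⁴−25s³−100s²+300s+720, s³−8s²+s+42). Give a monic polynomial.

By polynomial division,
  5s⁴−25s³−100s²+300s+720 = (5s+15)(s³−8s²+s+42) + (15s²+75s+90)
  s³−8s²+s+42 = ((1/15)s−13/15)(15s²+75s+90) + (60s+120)
  15s²+75s+90 = ((1/4)s+3/4)(60s+120) + (0)
Last nonzero remainder: 60s+120. Dividing through by 60 gives the monic gcd s+2.

s+2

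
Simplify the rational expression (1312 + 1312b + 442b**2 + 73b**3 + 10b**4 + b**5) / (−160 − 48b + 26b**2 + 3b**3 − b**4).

Repeated division with remainder:
  b**5 + 10b**4 + 73b**3 + 442b**2 + 1312b + 1312 = (−b − 13)(−b**4 + 3b**3 + 26b**2 − 48b − 160) + (138b**3 + 732b**2 + 528b − 768)
  −b**4 + 3b**3 + 26b**2 − 48b − 160 = (−(1/138)b + 191/3174)(138b**3 + 732b**2 + 528b − 768) + (−(7524/529)b**2 − (45144/529)b − 60192/529)
  138b**3 + 732b**2 + 528b − 768 = (−(12167/1254)b + 4232/627)(−(7524/529)b**2 − (45144/529)b − 60192/529) + (0)
Last nonzero remainder: −(7524/529)b**2 − (45144/529)b − 60192/529. Dividing through by −7524/529 gives the monic gcd b**2 + 6b + 8.
Cancel b**2 + 6b + 8 from numerator and denominator to get the reduced form.

(−164 − 41b − 4b**2 − b**3)/(20 − 9b + b**2)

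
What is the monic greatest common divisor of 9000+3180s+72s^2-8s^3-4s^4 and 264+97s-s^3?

By polynomial division,
  -4s^4-8s^3+72s^2+3180s+9000 = (4s+8)(-s^3+97s+264) + (-316s^2+1348s+6888)
  -s^3+97s+264 = ((1/316)s+337/24964)(-316s^2+1348s+6888) + ((355770/6241)s+1067310/6241)
  -316s^2+1348s+6888 = (-(986078/177885)s+7164668/177885)((355770/6241)s+1067310/6241) + (0)
Last nonzero remainder: (355770/6241)s+1067310/6241. Dividing through by 355770/6241 gives the monic gcd s+3.

3+s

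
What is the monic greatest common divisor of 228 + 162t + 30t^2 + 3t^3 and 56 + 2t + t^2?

1

Apply the Euclidean algorithm:
  3t^3 + 30t^2 + 162t + 228 = (3t + 24)(t^2 + 2t + 56) + (-54t - 1116)
  t^2 + 2t + 56 = (-(1/54)t + 28/81)(-54t - 1116) + (3976/9)
  -54t - 1116 = (-(243/1988)t - 2511/994)(3976/9) + (0)
The last nonzero remainder is the constant 3976/9, so the polynomials are coprime and gcd = 1.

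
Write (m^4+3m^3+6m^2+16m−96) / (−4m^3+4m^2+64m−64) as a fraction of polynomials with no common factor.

By polynomial division,
  m^4+3m^3+6m^2+16m−96 = (−(1/4)m−1)(−4m^3+4m^2+64m−64) + (26m^2+64m−160)
  −4m^3+4m^2+64m−64 = (−(2/13)m+90/169)(26m^2+64m−160) + ((896/169)m+3584/169)
  26m^2+64m−160 = ((2197/448)m−845/112)((896/169)m+3584/169) + (0)
Last nonzero remainder: (896/169)m+3584/169. Dividing through by 896/169 gives the monic gcd m+4.
Cancel m+4 from numerator and denominator to get the reduced form.

(−m^3+m^2−10m+24)/(4m^2−20m+16)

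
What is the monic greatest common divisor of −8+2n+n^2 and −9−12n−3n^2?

Euclidean algorithm in ℚ[n]:
  n^2+2n−8 = (−1/3)(−3n^2−12n−9) + (−2n−11)
  −3n^2−12n−9 = ((3/2)n−9/4)(−2n−11) + (−135/4)
  −2n−11 = ((8/135)n+44/135)(−135/4) + (0)
The last nonzero remainder is the constant −135/4, so the polynomials are coprime and gcd = 1.

1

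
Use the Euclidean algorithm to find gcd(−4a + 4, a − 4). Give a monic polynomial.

By polynomial division,
  −4a + 4 = (−4)(a − 4) + (−12)
  a − 4 = (−(1/12)a + 1/3)(−12) + (0)
The last nonzero remainder is the constant −12, so the polynomials are coprime and gcd = 1.

1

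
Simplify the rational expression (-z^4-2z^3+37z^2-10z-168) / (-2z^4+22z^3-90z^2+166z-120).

(z^2+9z+14)/(2z^2-8z+10)

Euclidean algorithm in ℚ[z]:
  -z^4-2z^3+37z^2-10z-168 = (1/2)(-2z^4+22z^3-90z^2+166z-120) + (-13z^3+82z^2-93z-108)
  -2z^4+22z^3-90z^2+166z-120 = ((2/13)z-122/169)(-13z^3+82z^2-93z-108) + (-(2788/169)z^2+(19516/169)z-33456/169)
  -13z^3+82z^2-93z-108 = ((2197/2788)z+1521/2788)(-(2788/169)z^2+(19516/169)z-33456/169) + (0)
Last nonzero remainder: -(2788/169)z^2+(19516/169)z-33456/169. Dividing through by -2788/169 gives the monic gcd z^2-7z+12.
Cancel z^2-7z+12 from numerator and denominator to get the reduced form.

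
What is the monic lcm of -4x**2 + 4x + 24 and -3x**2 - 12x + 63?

Repeated division with remainder:
  -4x**2 + 4x + 24 = (4/3)(-3x**2 - 12x + 63) + (20x - 60)
  -3x**2 - 12x + 63 = (-(3/20)x - 21/20)(20x - 60) + (0)
Last nonzero remainder: 20x - 60. Dividing through by 20 gives the monic gcd x - 3.
Then lcm(f, g) = f·g / gcd(f, g); expanding and making the result monic gives the answer.

x**3 + 6x**2 - 13x - 42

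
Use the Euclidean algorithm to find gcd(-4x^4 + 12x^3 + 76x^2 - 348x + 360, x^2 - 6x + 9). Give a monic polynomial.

x^2 - 6x + 9

Apply the Euclidean algorithm:
  -4x^4 + 12x^3 + 76x^2 - 348x + 360 = (-4x^2 - 12x + 40)(x^2 - 6x + 9) + (0)
The last nonzero remainder x^2 - 6x + 9 is already monic.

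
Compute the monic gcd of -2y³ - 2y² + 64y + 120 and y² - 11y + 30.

y - 6

Repeated division with remainder:
  -2y³ - 2y² + 64y + 120 = (-2y - 24)(y² - 11y + 30) + (-140y + 840)
  y² - 11y + 30 = (-(1/140)y + 1/28)(-140y + 840) + (0)
Last nonzero remainder: -140y + 840. Dividing through by -140 gives the monic gcd y - 6.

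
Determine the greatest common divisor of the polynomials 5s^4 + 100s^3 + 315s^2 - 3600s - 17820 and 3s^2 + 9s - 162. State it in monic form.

s^2 + 3s - 54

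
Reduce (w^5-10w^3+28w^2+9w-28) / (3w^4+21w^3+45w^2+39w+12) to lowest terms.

(w^3-5w^2+11w-7)/(3w^2+6w+3)

Repeated division with remainder:
  w^5-10w^3+28w^2+9w-28 = ((1/3)w-7/3)(3w^4+21w^3+45w^2+39w+12) + (24w^3+120w^2+96w)
  3w^4+21w^3+45w^2+39w+12 = ((1/8)w+1/4)(24w^3+120w^2+96w) + (3w^2+15w+12)
  24w^3+120w^2+96w = (8w)(3w^2+15w+12) + (0)
Last nonzero remainder: 3w^2+15w+12. Dividing through by 3 gives the monic gcd w^2+5w+4.
Cancel w^2+5w+4 from numerator and denominator to get the reduced form.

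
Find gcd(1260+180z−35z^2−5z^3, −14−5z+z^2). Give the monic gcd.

1

Apply the Euclidean algorithm:
  −5z^3−35z^2+180z+1260 = (−5z−60)(z^2−5z−14) + (−190z+420)
  z^2−5z−14 = (−(1/190)z+53/3610)(−190z+420) + (−7280/361)
  −190z+420 = ((6859/728)z−1083/52)(−7280/361) + (0)
The last nonzero remainder is the constant −7280/361, so the polynomials are coprime and gcd = 1.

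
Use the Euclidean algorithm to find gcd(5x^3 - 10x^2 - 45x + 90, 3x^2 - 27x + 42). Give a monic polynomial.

Euclidean algorithm in ℚ[x]:
  5x^3 - 10x^2 - 45x + 90 = ((5/3)x + 35/3)(3x^2 - 27x + 42) + (200x - 400)
  3x^2 - 27x + 42 = ((3/200)x - 21/200)(200x - 400) + (0)
Last nonzero remainder: 200x - 400. Dividing through by 200 gives the monic gcd x - 2.

x - 2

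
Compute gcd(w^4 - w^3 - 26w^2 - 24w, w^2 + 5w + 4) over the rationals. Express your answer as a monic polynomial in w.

w^2 + 5w + 4

Euclidean algorithm in ℚ[w]:
  w^4 - w^3 - 26w^2 - 24w = (w^2 - 6w)(w^2 + 5w + 4) + (0)
The last nonzero remainder w^2 + 5w + 4 is already monic.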